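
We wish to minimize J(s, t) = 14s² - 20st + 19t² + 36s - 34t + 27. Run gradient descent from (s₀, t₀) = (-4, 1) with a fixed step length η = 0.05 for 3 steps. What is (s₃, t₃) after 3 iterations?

(5.708, -8.462)

∇J = (28s - 20t + 36, -20s + 38t - 34)
Step 1: at (-4, 1), ∇J = (-96, 84) → (-4, 1) − 0.05·(-96, 84) = (0.8, -3.2)
Step 2: at (0.8, -3.2), ∇J = (122.4, -171.6) → (0.8, -3.2) − 0.05·(122.4, -171.6) = (-5.32, 5.38)
Step 3: at (-5.32, 5.38), ∇J = (-220.56, 276.84) → (-5.32, 5.38) − 0.05·(-220.56, 276.84) = (5.708, -8.462)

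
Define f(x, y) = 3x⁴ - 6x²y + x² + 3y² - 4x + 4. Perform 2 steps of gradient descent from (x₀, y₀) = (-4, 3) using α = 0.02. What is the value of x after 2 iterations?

∇f = (12x³ - 12xy + 2x - 4, -6x² + 6y)
Step 1: at (-4, 3), ∇f = (-636, -78) → (-4, 3) − 0.02·(-636, -78) = (8.72, 4.56)
Step 2: at (8.72, 4.56), ∇f = (7492.939776, -428.8704) → (8.72, 4.56) − 0.02·(7492.939776, -428.8704) = (-141.13879552, 13.137408)
x = -141.13879552

-141.13879552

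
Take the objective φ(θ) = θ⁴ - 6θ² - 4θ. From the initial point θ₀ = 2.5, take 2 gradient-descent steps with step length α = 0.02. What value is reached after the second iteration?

1.89807544

φ′(θ) = 4θ³ - 12θ - 4
Step 1: φ′(2.5) = 28.5; θ₁ = 2.5 − 0.02·28.5 = 1.93
Step 2: φ′(1.93) = 1.596228; θ₂ = 1.93 − 0.02·1.596228 = 1.89807544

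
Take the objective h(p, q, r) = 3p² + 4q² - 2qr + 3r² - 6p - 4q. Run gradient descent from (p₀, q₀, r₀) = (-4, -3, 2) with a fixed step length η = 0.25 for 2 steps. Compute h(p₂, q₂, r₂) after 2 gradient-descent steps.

∇h = (6p - 6, 8q - 2r - 4, -2q + 6r)
Step 1: at (-4, -3, 2), ∇h = (-30, -32, 18) → (-4, -3, 2) − 0.25·(-30, -32, 18) = (3.5, 5, -2.5)
Step 2: at (3.5, 5, -2.5), ∇h = (15, 41, -25) → (3.5, 5, -2.5) − 0.25·(15, 41, -25) = (-0.25, -5.25, 3.75)
h(-0.25, -5.25, 3.75) = 214.5

214.5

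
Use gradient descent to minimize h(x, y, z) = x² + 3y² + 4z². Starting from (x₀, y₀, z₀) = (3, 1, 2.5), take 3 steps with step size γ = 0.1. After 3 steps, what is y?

0.064

∇h = (2x, 6y, 8z)
(x₁, y₁, z₁) = (3, 1, 2.5) − 0.1·(6, 6, 20) = (2.4, 0.4, 0.5)
(x₂, y₂, z₂) = (2.4, 0.4, 0.5) − 0.1·(4.8, 2.4, 4) = (1.92, 0.16, 0.1)
(x₃, y₃, z₃) = (1.92, 0.16, 0.1) − 0.1·(3.84, 0.96, 0.8) = (1.536, 0.064, 0.02)
y = 0.064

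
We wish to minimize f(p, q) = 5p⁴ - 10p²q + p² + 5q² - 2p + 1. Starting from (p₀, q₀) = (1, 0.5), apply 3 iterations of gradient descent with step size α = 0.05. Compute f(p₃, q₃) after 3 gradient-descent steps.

0.10888718848

∇f = (20p³ - 20pq + 2p - 2, -10p² + 10q)
Step 1: at (1, 0.5), ∇f = (10, -5) → (1, 0.5) − 0.05·(10, -5) = (0.5, 0.75)
Step 2: at (0.5, 0.75), ∇f = (-6, 5) → (0.5, 0.75) − 0.05·(-6, 5) = (0.8, 0.5)
Step 3: at (0.8, 0.5), ∇f = (1.84, -1.4) → (0.8, 0.5) − 0.05·(1.84, -1.4) = (0.708, 0.57)
f(0.708, 0.57) = 0.10888718848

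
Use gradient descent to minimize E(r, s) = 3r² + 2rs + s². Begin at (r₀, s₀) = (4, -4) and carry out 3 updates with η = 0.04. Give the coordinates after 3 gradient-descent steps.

∇E = (6r + 2s, 2r + 2s)
Step 1: at (4, -4), ∇E = (16, 0) → (4, -4) − 0.04·(16, 0) = (3.36, -4)
Step 2: at (3.36, -4), ∇E = (12.16, -1.28) → (3.36, -4) − 0.04·(12.16, -1.28) = (2.8736, -3.9488)
Step 3: at (2.8736, -3.9488), ∇E = (9.344, -2.1504) → (2.8736, -3.9488) − 0.04·(9.344, -2.1504) = (2.49984, -3.862784)

(2.49984, -3.862784)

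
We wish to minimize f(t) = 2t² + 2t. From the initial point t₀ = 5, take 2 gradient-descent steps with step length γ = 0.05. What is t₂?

f′(t) = 4t + 2
t₁ = 5 − 0.05·22 = 3.9
t₂ = 3.9 − 0.05·17.6 = 3.02

3.02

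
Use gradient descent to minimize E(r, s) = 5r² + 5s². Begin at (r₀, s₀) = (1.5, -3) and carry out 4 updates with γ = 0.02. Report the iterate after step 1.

∇E = (10r, 10s)
(r₁, s₁) = (1.5, -3) − 0.02·(15, -30) = (1.2, -2.4)

(1.2, -2.4)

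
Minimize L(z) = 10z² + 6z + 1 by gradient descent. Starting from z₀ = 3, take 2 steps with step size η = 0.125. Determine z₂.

7.125

L′(z) = 20z + 6
z₁ = 3 − 0.125·66 = -5.25
z₂ = -5.25 − 0.125·(-99) = 7.125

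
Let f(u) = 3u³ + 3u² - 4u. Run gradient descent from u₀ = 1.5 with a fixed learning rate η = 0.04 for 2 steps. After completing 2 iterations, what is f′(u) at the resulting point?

f′(u) = 9u² + 6u - 4
Step 1: f′(1.5) = 25.25; u₁ = 1.5 − 0.04·25.25 = 0.49
Step 2: f′(0.49) = 1.1009; u₂ = 0.49 − 0.04·1.1009 = 0.445964
f′(u) at (0.445964) = 0.465739003664

0.465739003664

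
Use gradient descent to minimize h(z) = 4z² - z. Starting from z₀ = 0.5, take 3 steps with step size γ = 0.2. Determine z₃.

h′(z) = 8z - 1
Step 1: h′(0.5) = 3; z₁ = 0.5 − 0.2·3 = -0.1
Step 2: h′(-0.1) = -1.8; z₂ = -0.1 − 0.2·(-1.8) = 0.26
Step 3: h′(0.26) = 1.08; z₃ = 0.26 − 0.2·1.08 = 0.044

0.044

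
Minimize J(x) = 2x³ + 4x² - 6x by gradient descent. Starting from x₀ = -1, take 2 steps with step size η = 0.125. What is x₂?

0.75

J′(x) = 6x² + 8x - 6
x₁ = -1 − 0.125·(-8) = 0
x₂ = 0 − 0.125·(-6) = 0.75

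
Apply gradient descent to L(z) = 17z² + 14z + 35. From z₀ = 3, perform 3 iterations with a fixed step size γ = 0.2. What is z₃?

L′(z) = 34z + 14
z₁ = 3 − 0.2·116 = -20.2
z₂ = -20.2 − 0.2·(-672.8) = 114.36
z₃ = 114.36 − 0.2·3902.24 = -666.088

-666.088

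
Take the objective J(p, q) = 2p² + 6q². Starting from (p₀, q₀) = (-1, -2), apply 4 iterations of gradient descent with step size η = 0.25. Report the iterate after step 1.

∇J = (4p, 12q)
Step 1: at (-1, -2), ∇J = (-4, -24) → (-1, -2) − 0.25·(-4, -24) = (0, 4)

(0, 4)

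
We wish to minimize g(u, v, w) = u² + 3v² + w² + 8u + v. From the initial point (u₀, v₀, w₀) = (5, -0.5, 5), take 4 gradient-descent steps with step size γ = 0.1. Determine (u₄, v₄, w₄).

(-0.3136, -0.1752, 2.048)

∇g = (2u + 8, 6v + 1, 2w)
(u₁, v₁, w₁) = (5, -0.5, 5) − 0.1·(18, -2, 10) = (3.2, -0.3, 4)
(u₂, v₂, w₂) = (3.2, -0.3, 4) − 0.1·(14.4, -0.8, 8) = (1.76, -0.22, 3.2)
(u₃, v₃, w₃) = (1.76, -0.22, 3.2) − 0.1·(11.52, -0.32, 6.4) = (0.608, -0.188, 2.56)
(u₄, v₄, w₄) = (0.608, -0.188, 2.56) − 0.1·(9.216, -0.128, 5.12) = (-0.3136, -0.1752, 2.048)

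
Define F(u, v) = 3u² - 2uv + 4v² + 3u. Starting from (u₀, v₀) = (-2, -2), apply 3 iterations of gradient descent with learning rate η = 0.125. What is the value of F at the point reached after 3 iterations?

-0.766845703125

∇F = (6u - 2v + 3, -2u + 8v)
Step 1: at (-2, -2), ∇F = (-5, -12) → (-2, -2) − 0.125·(-5, -12) = (-1.375, -0.5)
Step 2: at (-1.375, -0.5), ∇F = (-4.25, -1.25) → (-1.375, -0.5) − 0.125·(-4.25, -1.25) = (-0.84375, -0.34375)
Step 3: at (-0.84375, -0.34375), ∇F = (-1.375, -1.0625) → (-0.84375, -0.34375) − 0.125·(-1.375, -1.0625) = (-0.671875, -0.2109375)
F(-0.671875, -0.2109375) = -0.766845703125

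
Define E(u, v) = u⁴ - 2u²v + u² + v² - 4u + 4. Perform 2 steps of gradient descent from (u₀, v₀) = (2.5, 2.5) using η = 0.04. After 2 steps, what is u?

∇E = (4u³ - 4uv + 2u - 4, -2u² + 2v)
(u₁, v₁) = (2.5, 2.5) − 0.04·(38.5, -7.5) = (0.96, 2.8)
(u₂, v₂) = (0.96, 2.8) − 0.04·(-9.293056, 3.7568) = (1.33172224, 2.649728)
u = 1.33172224

1.33172224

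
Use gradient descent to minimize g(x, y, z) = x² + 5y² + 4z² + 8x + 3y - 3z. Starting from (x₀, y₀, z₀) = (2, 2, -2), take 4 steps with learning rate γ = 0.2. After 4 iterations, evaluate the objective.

∇g = (2x + 8, 10y + 3, 8z - 3)
Step 1: at (2, 2, -2), ∇g = (12, 23, -19) → (2, 2, -2) − 0.2·(12, 23, -19) = (-0.4, -2.6, 1.8)
Step 2: at (-0.4, -2.6, 1.8), ∇g = (7.2, -23, 11.4) → (-0.4, -2.6, 1.8) − 0.2·(7.2, -23, 11.4) = (-1.84, 2, -0.48)
Step 3: at (-1.84, 2, -0.48), ∇g = (4.32, 23, -6.84) → (-1.84, 2, -0.48) − 0.2·(4.32, 23, -6.84) = (-2.704, -2.6, 0.888)
Step 4: at (-2.704, -2.6, 0.888), ∇g = (2.592, -23, 4.104) → (-2.704, -2.6, 0.888) − 0.2·(2.592, -23, 4.104) = (-3.2224, 2, 0.0672)
g(-3.2224, 2, 0.0672) = 10.42112512

10.42112512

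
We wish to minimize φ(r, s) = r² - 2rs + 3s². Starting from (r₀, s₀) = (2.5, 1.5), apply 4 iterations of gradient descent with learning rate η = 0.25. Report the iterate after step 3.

(1, 0.25)

∇φ = (2r - 2s, -2r + 6s)
Step 1: at (2.5, 1.5), ∇φ = (2, 4) → (2.5, 1.5) − 0.25·(2, 4) = (2, 0.5)
Step 2: at (2, 0.5), ∇φ = (3, -1) → (2, 0.5) − 0.25·(3, -1) = (1.25, 0.75)
Step 3: at (1.25, 0.75), ∇φ = (1, 2) → (1.25, 0.75) − 0.25·(1, 2) = (1, 0.25)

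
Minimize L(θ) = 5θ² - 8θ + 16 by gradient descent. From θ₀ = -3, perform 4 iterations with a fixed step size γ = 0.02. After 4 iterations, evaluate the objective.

24.913149952

L′(θ) = 10θ - 8
Step 1: L′(-3) = -38; θ₁ = -3 − 0.02·(-38) = -2.24
Step 2: L′(-2.24) = -30.4; θ₂ = -2.24 − 0.02·(-30.4) = -1.632
Step 3: L′(-1.632) = -24.32; θ₃ = -1.632 − 0.02·(-24.32) = -1.1456
Step 4: L′(-1.1456) = -19.456; θ₄ = -1.1456 − 0.02·(-19.456) = -0.75648
L(-0.75648) = 24.913149952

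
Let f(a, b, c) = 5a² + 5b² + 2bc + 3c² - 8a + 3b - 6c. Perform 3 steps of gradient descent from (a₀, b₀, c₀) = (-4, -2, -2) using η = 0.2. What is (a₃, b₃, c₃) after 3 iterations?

∇f = (10a - 8, 10b + 2c + 3, 2b + 6c - 6)
(a₁, b₁, c₁) = (-4, -2, -2) − 0.2·(-48, -21, -22) = (5.6, 2.2, 2.4)
(a₂, b₂, c₂) = (5.6, 2.2, 2.4) − 0.2·(48, 29.8, 12.8) = (-4, -3.76, -0.16)
(a₃, b₃, c₃) = (-4, -3.76, -0.16) − 0.2·(-48, -34.92, -14.48) = (5.6, 3.224, 2.736)

(5.6, 3.224, 2.736)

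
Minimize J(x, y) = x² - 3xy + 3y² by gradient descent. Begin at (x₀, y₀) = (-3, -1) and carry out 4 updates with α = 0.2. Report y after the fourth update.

∇J = (2x - 3y, -3x + 6y)
(x₁, y₁) = (-3, -1) − 0.2·(-3, 3) = (-2.4, -1.6)
(x₂, y₂) = (-2.4, -1.6) − 0.2·(0, -2.4) = (-2.4, -1.12)
(x₃, y₃) = (-2.4, -1.12) − 0.2·(-1.44, 0.48) = (-2.112, -1.216)
(x₄, y₄) = (-2.112, -1.216) − 0.2·(-0.576, -0.96) = (-1.9968, -1.024)
y = -1.024

-1.024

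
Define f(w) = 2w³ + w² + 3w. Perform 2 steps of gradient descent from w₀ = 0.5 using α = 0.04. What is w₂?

f′(w) = 6w² + 2w + 3
Step 1: f′(0.5) = 5.5; w₁ = 0.5 − 0.04·5.5 = 0.28
Step 2: f′(0.28) = 4.0304; w₂ = 0.28 − 0.04·4.0304 = 0.118784

0.118784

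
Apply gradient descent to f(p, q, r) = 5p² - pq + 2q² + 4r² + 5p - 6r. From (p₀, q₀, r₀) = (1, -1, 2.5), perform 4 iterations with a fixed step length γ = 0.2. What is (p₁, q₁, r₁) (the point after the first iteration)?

(-2.2, 0, -0.3)

∇f = (10p - q + 5, -p + 4q, 8r - 6)
(p₁, q₁, r₁) = (1, -1, 2.5) − 0.2·(16, -5, 14) = (-2.2, 0, -0.3)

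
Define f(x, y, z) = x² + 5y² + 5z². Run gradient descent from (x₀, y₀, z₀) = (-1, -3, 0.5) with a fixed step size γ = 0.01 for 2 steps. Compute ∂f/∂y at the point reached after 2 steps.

∇f = (2x, 10y, 10z)
Step 1: at (-1, -3, 0.5), ∇f = (-2, -30, 5) → (-1, -3, 0.5) − 0.01·(-2, -30, 5) = (-0.98, -2.7, 0.45)
Step 2: at (-0.98, -2.7, 0.45), ∇f = (-1.96, -27, 4.5) → (-0.98, -2.7, 0.45) − 0.01·(-1.96, -27, 4.5) = (-0.9604, -2.43, 0.405)
∂f/∂y at (-0.9604, -2.43, 0.405) = -24.3

-24.3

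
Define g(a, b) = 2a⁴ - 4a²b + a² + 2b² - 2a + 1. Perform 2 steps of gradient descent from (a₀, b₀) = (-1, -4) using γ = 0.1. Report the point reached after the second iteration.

(-33.9632, 3.424)

∇g = (8a³ - 8ab + 2a - 2, -4a² + 4b)
(a₁, b₁) = (-1, -4) − 0.1·(-44, -20) = (3.4, -2)
(a₂, b₂) = (3.4, -2) − 0.1·(373.632, -54.24) = (-33.9632, 3.424)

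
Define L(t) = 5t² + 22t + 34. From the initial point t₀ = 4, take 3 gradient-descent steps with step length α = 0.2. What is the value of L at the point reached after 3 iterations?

202

L′(t) = 10t + 22
Step 1: L′(4) = 62; t₁ = 4 − 0.2·62 = -8.4
Step 2: L′(-8.4) = -62; t₂ = -8.4 − 0.2·(-62) = 4
Step 3: L′(4) = 62; t₃ = 4 − 0.2·62 = -8.4
L(-8.4) = 202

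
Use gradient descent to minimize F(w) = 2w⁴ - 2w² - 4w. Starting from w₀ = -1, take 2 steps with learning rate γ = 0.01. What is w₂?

-0.85450496

F′(w) = 8w³ - 4w - 4
w₁ = -1 − 0.01·(-8) = -0.92
w₂ = -0.92 − 0.01·(-6.549504) = -0.85450496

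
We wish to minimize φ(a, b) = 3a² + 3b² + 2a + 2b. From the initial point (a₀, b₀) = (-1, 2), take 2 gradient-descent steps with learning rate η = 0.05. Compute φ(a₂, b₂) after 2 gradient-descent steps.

∇φ = (6a + 2, 6b + 2)
(a₁, b₁) = (-1, 2) − 0.05·(-4, 14) = (-0.8, 1.3)
(a₂, b₂) = (-0.8, 1.3) − 0.05·(-2.8, 9.8) = (-0.66, 0.81)
φ(-0.66, 0.81) = 3.5751

3.5751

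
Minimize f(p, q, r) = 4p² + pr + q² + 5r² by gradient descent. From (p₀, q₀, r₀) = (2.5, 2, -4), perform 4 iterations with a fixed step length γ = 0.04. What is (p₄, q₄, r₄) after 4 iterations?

∇f = (8p + r, 2q, p + 10r)
Step 1: at (2.5, 2, -4), ∇f = (16, 4, -37.5) → (2.5, 2, -4) − 0.04·(16, 4, -37.5) = (1.86, 1.84, -2.5)
Step 2: at (1.86, 1.84, -2.5), ∇f = (12.38, 3.68, -23.14) → (1.86, 1.84, -2.5) − 0.04·(12.38, 3.68, -23.14) = (1.3648, 1.6928, -1.5744)
Step 3: at (1.3648, 1.6928, -1.5744), ∇f = (9.344, 3.3856, -14.3792) → (1.3648, 1.6928, -1.5744) − 0.04·(9.344, 3.3856, -14.3792) = (0.99104, 1.557376, -0.999232)
Step 4: at (0.99104, 1.557376, -0.999232), ∇f = (6.929088, 3.114752, -9.00128) → (0.99104, 1.557376, -0.999232) − 0.04·(6.929088, 3.114752, -9.00128) = (0.71387648, 1.43278592, -0.6391808)

(0.71387648, 1.43278592, -0.6391808)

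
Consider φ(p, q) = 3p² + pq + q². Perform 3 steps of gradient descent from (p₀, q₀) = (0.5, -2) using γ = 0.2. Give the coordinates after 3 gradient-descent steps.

∇φ = (6p + q, p + 2q)
(p₁, q₁) = (0.5, -2) − 0.2·(1, -3.5) = (0.3, -1.3)
(p₂, q₂) = (0.3, -1.3) − 0.2·(0.5, -2.3) = (0.2, -0.84)
(p₃, q₃) = (0.2, -0.84) − 0.2·(0.36, -1.48) = (0.128, -0.544)

(0.128, -0.544)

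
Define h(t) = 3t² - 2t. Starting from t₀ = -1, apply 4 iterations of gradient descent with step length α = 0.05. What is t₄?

0.0132

h′(t) = 6t - 2
Step 1: h′(-1) = -8; t₁ = -1 − 0.05·(-8) = -0.6
Step 2: h′(-0.6) = -5.6; t₂ = -0.6 − 0.05·(-5.6) = -0.32
Step 3: h′(-0.32) = -3.92; t₃ = -0.32 − 0.05·(-3.92) = -0.124
Step 4: h′(-0.124) = -2.744; t₄ = -0.124 − 0.05·(-2.744) = 0.0132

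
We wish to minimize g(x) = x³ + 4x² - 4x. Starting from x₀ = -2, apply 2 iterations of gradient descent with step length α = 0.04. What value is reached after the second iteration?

-1.321088

g′(x) = 3x² + 8x - 4
Step 1: g′(-2) = -8; x₁ = -2 − 0.04·(-8) = -1.68
Step 2: g′(-1.68) = -8.9728; x₂ = -1.68 − 0.04·(-8.9728) = -1.321088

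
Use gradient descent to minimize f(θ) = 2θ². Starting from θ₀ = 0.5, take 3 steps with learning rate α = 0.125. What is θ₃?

f′(θ) = 4θ
Step 1: f′(0.5) = 2; θ₁ = 0.5 − 0.125·2 = 0.25
Step 2: f′(0.25) = 1; θ₂ = 0.25 − 0.125·1 = 0.125
Step 3: f′(0.125) = 0.5; θ₃ = 0.125 − 0.125·0.5 = 0.0625

0.0625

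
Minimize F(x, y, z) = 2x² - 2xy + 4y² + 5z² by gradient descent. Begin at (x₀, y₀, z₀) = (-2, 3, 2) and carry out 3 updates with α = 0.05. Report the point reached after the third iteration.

(-0.621, 0.41, 0.25)

∇F = (4x - 2y, -2x + 8y, 10z)
(x₁, y₁, z₁) = (-2, 3, 2) − 0.05·(-14, 28, 20) = (-1.3, 1.6, 1)
(x₂, y₂, z₂) = (-1.3, 1.6, 1) − 0.05·(-8.4, 15.4, 10) = (-0.88, 0.83, 0.5)
(x₃, y₃, z₃) = (-0.88, 0.83, 0.5) − 0.05·(-5.18, 8.4, 5) = (-0.621, 0.41, 0.25)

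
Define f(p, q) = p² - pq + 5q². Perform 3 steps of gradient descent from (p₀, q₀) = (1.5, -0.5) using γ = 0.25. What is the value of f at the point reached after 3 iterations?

30.11529541015625

∇f = (2p - q, -p + 10q)
Step 1: at (1.5, -0.5), ∇f = (3.5, -6.5) → (1.5, -0.5) − 0.25·(3.5, -6.5) = (0.625, 1.125)
Step 2: at (0.625, 1.125), ∇f = (0.125, 10.625) → (0.625, 1.125) − 0.25·(0.125, 10.625) = (0.59375, -1.53125)
Step 3: at (0.59375, -1.53125), ∇f = (2.71875, -15.90625) → (0.59375, -1.53125) − 0.25·(2.71875, -15.90625) = (-0.0859375, 2.4453125)
f(-0.0859375, 2.4453125) = 30.11529541015625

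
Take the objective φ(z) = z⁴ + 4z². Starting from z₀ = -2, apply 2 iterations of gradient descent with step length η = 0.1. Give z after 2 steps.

-8.2208

φ′(z) = 4z³ + 8z
Step 1: φ′(-2) = -48; z₁ = -2 − 0.1·(-48) = 2.8
Step 2: φ′(2.8) = 110.208; z₂ = 2.8 − 0.1·110.208 = -8.2208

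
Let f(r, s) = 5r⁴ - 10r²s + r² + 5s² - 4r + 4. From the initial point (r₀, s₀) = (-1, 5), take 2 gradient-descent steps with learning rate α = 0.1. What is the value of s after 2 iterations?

∇f = (20r³ - 20rs + 2r - 4, -10r² + 10s)
(r₁, s₁) = (-1, 5) − 0.1·(74, 40) = (-8.4, 1)
(r₂, s₂) = (-8.4, 1) − 0.1·(-11706.88, -695.6) = (1162.288, 70.56)
s = 70.56

70.56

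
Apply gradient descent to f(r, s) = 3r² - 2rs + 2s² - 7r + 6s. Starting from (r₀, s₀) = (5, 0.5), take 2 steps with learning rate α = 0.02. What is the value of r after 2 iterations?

4.1744

∇f = (6r - 2s - 7, -2r + 4s + 6)
(r₁, s₁) = (5, 0.5) − 0.02·(22, -2) = (4.56, 0.54)
(r₂, s₂) = (4.56, 0.54) − 0.02·(19.28, -0.96) = (4.1744, 0.5592)
r = 4.1744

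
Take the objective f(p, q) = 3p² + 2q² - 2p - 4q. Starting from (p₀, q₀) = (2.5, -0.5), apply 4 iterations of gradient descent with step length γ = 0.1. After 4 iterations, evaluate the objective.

∇f = (6p - 2, 4q - 4)
(p₁, q₁) = (2.5, -0.5) − 0.1·(13, -6) = (1.2, 0.1)
(p₂, q₂) = (1.2, 0.1) − 0.1·(5.2, -3.6) = (0.68, 0.46)
(p₃, q₃) = (0.68, 0.46) − 0.1·(2.08, -2.16) = (0.472, 0.676)
(p₄, q₄) = (0.472, 0.676) − 0.1·(0.832, -1.296) = (0.3888, 0.8056)
f(0.3888, 0.8056) = -2.24852096

-2.24852096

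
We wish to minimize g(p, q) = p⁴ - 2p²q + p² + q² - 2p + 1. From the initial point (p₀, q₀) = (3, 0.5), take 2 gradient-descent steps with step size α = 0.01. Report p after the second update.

1.68113664

∇g = (4p³ - 4pq + 2p - 2, -2p² + 2q)
Step 1: at (3, 0.5), ∇g = (106, -17) → (3, 0.5) − 0.01·(106, -17) = (1.94, 0.67)
Step 2: at (1.94, 0.67), ∇g = (25.886336, -6.1872) → (1.94, 0.67) − 0.01·(25.886336, -6.1872) = (1.68113664, 0.731872)
p = 1.68113664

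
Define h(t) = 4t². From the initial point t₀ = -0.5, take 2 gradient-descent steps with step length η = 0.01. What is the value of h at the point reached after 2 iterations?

h′(t) = 8t
Step 1: h′(-0.5) = -4; t₁ = -0.5 − 0.01·(-4) = -0.46
Step 2: h′(-0.46) = -3.68; t₂ = -0.46 − 0.01·(-3.68) = -0.4232
h(-0.4232) = 0.71639296

0.71639296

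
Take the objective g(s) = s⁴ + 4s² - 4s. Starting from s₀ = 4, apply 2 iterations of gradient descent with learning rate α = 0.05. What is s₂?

206.3216

g′(s) = 4s³ + 8s - 4
s₁ = 4 − 0.05·284 = -10.2
s₂ = -10.2 − 0.05·(-4330.432) = 206.3216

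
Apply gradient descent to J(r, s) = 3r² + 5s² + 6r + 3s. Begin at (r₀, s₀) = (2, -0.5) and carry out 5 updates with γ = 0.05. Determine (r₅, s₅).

∇J = (6r + 6, 10s + 3)
(r₁, s₁) = (2, -0.5) − 0.05·(18, -2) = (1.1, -0.4)
(r₂, s₂) = (1.1, -0.4) − 0.05·(12.6, -1) = (0.47, -0.35)
(r₃, s₃) = (0.47, -0.35) − 0.05·(8.82, -0.5) = (0.029, -0.325)
(r₄, s₄) = (0.029, -0.325) − 0.05·(6.174, -0.25) = (-0.2797, -0.3125)
(r₅, s₅) = (-0.2797, -0.3125) − 0.05·(4.3218, -0.125) = (-0.49579, -0.30625)

(-0.49579, -0.30625)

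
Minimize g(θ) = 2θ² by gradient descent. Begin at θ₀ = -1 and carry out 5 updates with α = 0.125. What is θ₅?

-0.03125

g′(θ) = 4θ
θ₁ = -1 − 0.125·(-4) = -0.5
θ₂ = -0.5 − 0.125·(-2) = -0.25
θ₃ = -0.25 − 0.125·(-1) = -0.125
θ₄ = -0.125 − 0.125·(-0.5) = -0.0625
θ₅ = -0.0625 − 0.125·(-0.25) = -0.03125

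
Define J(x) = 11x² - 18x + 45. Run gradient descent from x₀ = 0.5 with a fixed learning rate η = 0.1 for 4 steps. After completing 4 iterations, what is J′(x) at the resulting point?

-14.5152

J′(x) = 22x - 18
x₁ = 0.5 − 0.1·(-7) = 1.2
x₂ = 1.2 − 0.1·8.4 = 0.36
x₃ = 0.36 − 0.1·(-10.08) = 1.368
x₄ = 1.368 − 0.1·12.096 = 0.1584
J′(x) at (0.1584) = -14.5152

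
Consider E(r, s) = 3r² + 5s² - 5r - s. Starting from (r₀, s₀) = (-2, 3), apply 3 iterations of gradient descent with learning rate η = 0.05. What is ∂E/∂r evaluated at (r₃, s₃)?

∇E = (6r - 5, 10s - 1)
Step 1: at (-2, 3), ∇E = (-17, 29) → (-2, 3) − 0.05·(-17, 29) = (-1.15, 1.55)
Step 2: at (-1.15, 1.55), ∇E = (-11.9, 14.5) → (-1.15, 1.55) − 0.05·(-11.9, 14.5) = (-0.555, 0.825)
Step 3: at (-0.555, 0.825), ∇E = (-8.33, 7.25) → (-0.555, 0.825) − 0.05·(-8.33, 7.25) = (-0.1385, 0.4625)
∂E/∂r at (-0.1385, 0.4625) = -5.831

-5.831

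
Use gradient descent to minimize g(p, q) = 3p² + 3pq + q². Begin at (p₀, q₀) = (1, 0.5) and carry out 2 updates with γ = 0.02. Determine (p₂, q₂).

(0.7228, 0.3522)

∇g = (6p + 3q, 3p + 2q)
Step 1: at (1, 0.5), ∇g = (7.5, 4) → (1, 0.5) − 0.02·(7.5, 4) = (0.85, 0.42)
Step 2: at (0.85, 0.42), ∇g = (6.36, 3.39) → (0.85, 0.42) − 0.02·(6.36, 3.39) = (0.7228, 0.3522)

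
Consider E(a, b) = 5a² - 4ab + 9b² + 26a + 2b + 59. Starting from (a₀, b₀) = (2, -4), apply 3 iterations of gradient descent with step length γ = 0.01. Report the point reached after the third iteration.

∇E = (10a - 4b + 26, -4a + 18b + 2)
Step 1: at (2, -4), ∇E = (62, -78) → (2, -4) − 0.01·(62, -78) = (1.38, -3.22)
Step 2: at (1.38, -3.22), ∇E = (52.68, -61.48) → (1.38, -3.22) − 0.01·(52.68, -61.48) = (0.8532, -2.6052)
Step 3: at (0.8532, -2.6052), ∇E = (44.9528, -48.3064) → (0.8532, -2.6052) − 0.01·(44.9528, -48.3064) = (0.403672, -2.122136)

(0.403672, -2.122136)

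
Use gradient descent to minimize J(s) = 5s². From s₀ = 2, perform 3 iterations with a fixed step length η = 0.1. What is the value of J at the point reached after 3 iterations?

J′(s) = 10s
s₁ = 2 − 0.1·20 = 0
s₂ = 0 − 0.1·0 = 0
s₃ = 0 − 0.1·0 = 0
J(0) = 0

0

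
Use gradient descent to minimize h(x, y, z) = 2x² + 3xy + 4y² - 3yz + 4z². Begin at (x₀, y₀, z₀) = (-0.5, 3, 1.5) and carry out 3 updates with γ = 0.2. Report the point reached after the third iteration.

(-1.228, -1.752, 1.764)

∇h = (4x + 3y, 3x + 8y - 3z, -3y + 8z)
(x₁, y₁, z₁) = (-0.5, 3, 1.5) − 0.2·(7, 18, 3) = (-1.9, -0.6, 0.9)
(x₂, y₂, z₂) = (-1.9, -0.6, 0.9) − 0.2·(-9.4, -13.2, 9) = (-0.02, 2.04, -0.9)
(x₃, y₃, z₃) = (-0.02, 2.04, -0.9) − 0.2·(6.04, 18.96, -13.32) = (-1.228, -1.752, 1.764)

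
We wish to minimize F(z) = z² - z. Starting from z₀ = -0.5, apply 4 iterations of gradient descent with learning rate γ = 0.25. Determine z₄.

F′(z) = 2z - 1
Step 1: F′(-0.5) = -2; z₁ = -0.5 − 0.25·(-2) = 0
Step 2: F′(0) = -1; z₂ = 0 − 0.25·(-1) = 0.25
Step 3: F′(0.25) = -0.5; z₃ = 0.25 − 0.25·(-0.5) = 0.375
Step 4: F′(0.375) = -0.25; z₄ = 0.375 − 0.25·(-0.25) = 0.4375

0.4375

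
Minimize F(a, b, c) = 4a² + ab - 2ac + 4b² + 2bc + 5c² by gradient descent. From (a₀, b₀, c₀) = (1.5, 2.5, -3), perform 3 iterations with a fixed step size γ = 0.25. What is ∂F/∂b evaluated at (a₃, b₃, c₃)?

∇F = (8a + b - 2c, a + 8b + 2c, -2a + 2b + 10c)
Step 1: at (1.5, 2.5, -3), ∇F = (20.5, 15.5, -28) → (1.5, 2.5, -3) − 0.25·(20.5, 15.5, -28) = (-3.625, -1.375, 4)
Step 2: at (-3.625, -1.375, 4), ∇F = (-38.375, -6.625, 44.5) → (-3.625, -1.375, 4) − 0.25·(-38.375, -6.625, 44.5) = (5.96875, 0.28125, -7.125)
Step 3: at (5.96875, 0.28125, -7.125), ∇F = (62.28125, -6.03125, -82.625) → (5.96875, 0.28125, -7.125) − 0.25·(62.28125, -6.03125, -82.625) = (-9.6015625, 1.7890625, 13.53125)
∂F/∂b at (-9.6015625, 1.7890625, 13.53125) = 31.7734375

31.7734375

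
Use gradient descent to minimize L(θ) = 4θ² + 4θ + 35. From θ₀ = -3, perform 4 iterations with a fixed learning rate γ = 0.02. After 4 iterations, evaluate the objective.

L′(θ) = 8θ + 4
Step 1: L′(-3) = -20; θ₁ = -3 − 0.02·(-20) = -2.6
Step 2: L′(-2.6) = -16.8; θ₂ = -2.6 − 0.02·(-16.8) = -2.264
Step 3: L′(-2.264) = -14.112; θ₃ = -2.264 − 0.02·(-14.112) = -1.98176
Step 4: L′(-1.98176) = -11.85408; θ₄ = -1.98176 − 0.02·(-11.85408) = -1.7446784
L(-1.7446784) = 40.19689727770624

40.19689727770624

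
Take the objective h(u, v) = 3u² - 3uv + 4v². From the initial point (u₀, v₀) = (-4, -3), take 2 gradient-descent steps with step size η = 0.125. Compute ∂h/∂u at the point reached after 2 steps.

∇h = (6u - 3v, -3u + 8v)
Step 1: at (-4, -3), ∇h = (-15, -12) → (-4, -3) − 0.125·(-15, -12) = (-2.125, -1.5)
Step 2: at (-2.125, -1.5), ∇h = (-8.25, -5.625) → (-2.125, -1.5) − 0.125·(-8.25, -5.625) = (-1.09375, -0.796875)
∂h/∂u at (-1.09375, -0.796875) = -4.171875

-4.171875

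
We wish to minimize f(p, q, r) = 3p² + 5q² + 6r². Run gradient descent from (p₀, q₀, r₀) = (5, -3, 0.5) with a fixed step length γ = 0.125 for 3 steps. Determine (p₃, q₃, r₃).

(0.078125, 0.046875, -0.0625)

∇f = (6p, 10q, 12r)
(p₁, q₁, r₁) = (5, -3, 0.5) − 0.125·(30, -30, 6) = (1.25, 0.75, -0.25)
(p₂, q₂, r₂) = (1.25, 0.75, -0.25) − 0.125·(7.5, 7.5, -3) = (0.3125, -0.1875, 0.125)
(p₃, q₃, r₃) = (0.3125, -0.1875, 0.125) − 0.125·(1.875, -1.875, 1.5) = (0.078125, 0.046875, -0.0625)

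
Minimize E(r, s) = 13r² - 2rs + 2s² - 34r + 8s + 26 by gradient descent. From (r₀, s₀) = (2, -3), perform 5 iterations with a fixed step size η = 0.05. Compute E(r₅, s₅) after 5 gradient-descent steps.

0.53125

∇E = (26r - 2s - 34, -2r + 4s + 8)
Step 1: at (2, -3), ∇E = (24, -8) → (2, -3) − 0.05·(24, -8) = (0.8, -2.6)
Step 2: at (0.8, -2.6), ∇E = (-8, -4) → (0.8, -2.6) − 0.05·(-8, -4) = (1.2, -2.4)
Step 3: at (1.2, -2.4), ∇E = (2, -4) → (1.2, -2.4) − 0.05·(2, -4) = (1.1, -2.2)
Step 4: at (1.1, -2.2), ∇E = (-1, -3) → (1.1, -2.2) − 0.05·(-1, -3) = (1.15, -2.05)
Step 5: at (1.15, -2.05), ∇E = (0, -2.5) → (1.15, -2.05) − 0.05·(0, -2.5) = (1.15, -1.925)
E(1.15, -1.925) = 0.53125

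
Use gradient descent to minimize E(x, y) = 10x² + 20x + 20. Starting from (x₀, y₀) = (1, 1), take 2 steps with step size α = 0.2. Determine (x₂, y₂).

(17, 1)

∇E = (20x + 20, 0)
Step 1: at (1, 1), ∇E = (40, 0) → (1, 1) − 0.2·(40, 0) = (-7, 1)
Step 2: at (-7, 1), ∇E = (-120, 0) → (-7, 1) − 0.2·(-120, 0) = (17, 1)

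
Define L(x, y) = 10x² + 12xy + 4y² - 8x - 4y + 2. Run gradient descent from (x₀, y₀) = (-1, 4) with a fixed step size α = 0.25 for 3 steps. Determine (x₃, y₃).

∇L = (20x + 12y - 8, 12x + 8y - 4)
(x₁, y₁) = (-1, 4) − 0.25·(20, 16) = (-6, 0)
(x₂, y₂) = (-6, 0) − 0.25·(-128, -76) = (26, 19)
(x₃, y₃) = (26, 19) − 0.25·(740, 460) = (-159, -96)

(-159, -96)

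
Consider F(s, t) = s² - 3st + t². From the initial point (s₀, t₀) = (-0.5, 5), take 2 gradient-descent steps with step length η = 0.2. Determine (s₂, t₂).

(3.24, 3.24)

∇F = (2s - 3t, -3s + 2t)
Step 1: at (-0.5, 5), ∇F = (-16, 11.5) → (-0.5, 5) − 0.2·(-16, 11.5) = (2.7, 2.7)
Step 2: at (2.7, 2.7), ∇F = (-2.7, -2.7) → (2.7, 2.7) − 0.2·(-2.7, -2.7) = (3.24, 3.24)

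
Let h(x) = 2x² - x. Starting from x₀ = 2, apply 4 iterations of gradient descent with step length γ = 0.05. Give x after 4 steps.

h′(x) = 4x - 1
x₁ = 2 − 0.05·7 = 1.65
x₂ = 1.65 − 0.05·5.6 = 1.37
x₃ = 1.37 − 0.05·4.48 = 1.146
x₄ = 1.146 − 0.05·3.584 = 0.9668

0.9668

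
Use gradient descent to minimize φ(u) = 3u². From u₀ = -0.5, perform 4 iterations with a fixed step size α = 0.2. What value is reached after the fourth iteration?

φ′(u) = 6u
Step 1: φ′(-0.5) = -3; u₁ = -0.5 − 0.2·(-3) = 0.1
Step 2: φ′(0.1) = 0.6; u₂ = 0.1 − 0.2·0.6 = -0.02
Step 3: φ′(-0.02) = -0.12; u₃ = -0.02 − 0.2·(-0.12) = 0.004
Step 4: φ′(0.004) = 0.024; u₄ = 0.004 − 0.2·0.024 = -0.0008

-0.0008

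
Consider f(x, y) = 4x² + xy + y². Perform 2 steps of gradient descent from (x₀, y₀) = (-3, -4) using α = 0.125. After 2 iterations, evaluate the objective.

3.89013671875

∇f = (8x + y, x + 2y)
(x₁, y₁) = (-3, -4) − 0.125·(-28, -11) = (0.5, -2.625)
(x₂, y₂) = (0.5, -2.625) − 0.125·(1.375, -4.75) = (0.328125, -2.03125)
f(0.328125, -2.03125) = 3.89013671875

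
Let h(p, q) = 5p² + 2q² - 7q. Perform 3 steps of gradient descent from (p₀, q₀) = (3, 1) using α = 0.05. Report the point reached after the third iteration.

(0.375, 1.366)

∇h = (10p, 4q - 7)
Step 1: at (3, 1), ∇h = (30, -3) → (3, 1) − 0.05·(30, -3) = (1.5, 1.15)
Step 2: at (1.5, 1.15), ∇h = (15, -2.4) → (1.5, 1.15) − 0.05·(15, -2.4) = (0.75, 1.27)
Step 3: at (0.75, 1.27), ∇h = (7.5, -1.92) → (0.75, 1.27) − 0.05·(7.5, -1.92) = (0.375, 1.366)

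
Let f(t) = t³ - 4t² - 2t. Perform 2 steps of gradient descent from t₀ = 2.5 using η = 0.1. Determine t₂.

2.8908125

f′(t) = 3t² - 8t - 2
Step 1: f′(2.5) = -3.25; t₁ = 2.5 − 0.1·(-3.25) = 2.825
Step 2: f′(2.825) = -0.658125; t₂ = 2.825 − 0.1·(-0.658125) = 2.8908125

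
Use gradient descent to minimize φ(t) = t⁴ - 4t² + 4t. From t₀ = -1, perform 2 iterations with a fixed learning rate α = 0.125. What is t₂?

φ′(t) = 4t³ - 8t + 4
t₁ = -1 − 0.125·8 = -2
t₂ = -2 − 0.125·(-12) = -0.5

-0.5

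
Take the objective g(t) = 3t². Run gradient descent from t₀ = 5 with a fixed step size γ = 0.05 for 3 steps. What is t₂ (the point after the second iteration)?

2.45

g′(t) = 6t
t₁ = 5 − 0.05·30 = 3.5
t₂ = 3.5 − 0.05·21 = 2.45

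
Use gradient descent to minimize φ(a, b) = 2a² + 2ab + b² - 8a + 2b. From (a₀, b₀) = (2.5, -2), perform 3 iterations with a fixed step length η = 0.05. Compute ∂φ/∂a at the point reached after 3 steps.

∇φ = (4a + 2b - 8, 2a + 2b + 2)
(a₁, b₁) = (2.5, -2) − 0.05·(-2, 3) = (2.6, -2.15)
(a₂, b₂) = (2.6, -2.15) − 0.05·(-1.9, 2.9) = (2.695, -2.295)
(a₃, b₃) = (2.695, -2.295) − 0.05·(-1.81, 2.8) = (2.7855, -2.435)
∂φ/∂a at (2.7855, -2.435) = -1.728

-1.728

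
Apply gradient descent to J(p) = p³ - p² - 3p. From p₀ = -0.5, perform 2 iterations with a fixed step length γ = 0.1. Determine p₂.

J′(p) = 3p² - 2p - 3
Step 1: J′(-0.5) = -1.25; p₁ = -0.5 − 0.1·(-1.25) = -0.375
Step 2: J′(-0.375) = -1.828125; p₂ = -0.375 − 0.1·(-1.828125) = -0.1921875

-0.1921875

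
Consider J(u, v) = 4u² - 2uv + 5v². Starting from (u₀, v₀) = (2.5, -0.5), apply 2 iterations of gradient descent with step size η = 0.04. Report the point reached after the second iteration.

∇J = (8u - 2v, -2u + 10v)
(u₁, v₁) = (2.5, -0.5) − 0.04·(21, -10) = (1.66, -0.1)
(u₂, v₂) = (1.66, -0.1) − 0.04·(13.48, -4.32) = (1.1208, 0.0728)

(1.1208, 0.0728)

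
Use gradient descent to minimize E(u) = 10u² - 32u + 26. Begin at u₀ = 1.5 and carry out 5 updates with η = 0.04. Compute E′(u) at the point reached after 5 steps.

-0.00064

E′(u) = 20u - 32
Step 1: E′(1.5) = -2; u₁ = 1.5 − 0.04·(-2) = 1.58
Step 2: E′(1.58) = -0.4; u₂ = 1.58 − 0.04·(-0.4) = 1.596
Step 3: E′(1.596) = -0.08; u₃ = 1.596 − 0.04·(-0.08) = 1.5992
Step 4: E′(1.5992) = -0.016; u₄ = 1.5992 − 0.04·(-0.016) = 1.59984
Step 5: E′(1.59984) = -0.0032; u₅ = 1.59984 − 0.04·(-0.0032) = 1.599968
E′(u) at (1.599968) = -0.00064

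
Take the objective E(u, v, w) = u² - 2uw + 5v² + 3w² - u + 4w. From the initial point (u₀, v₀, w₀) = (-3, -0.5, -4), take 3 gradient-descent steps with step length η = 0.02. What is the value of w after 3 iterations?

-3.258592

∇E = (2u - 2w - 1, 10v, -2u + 6w + 4)
Step 1: at (-3, -0.5, -4), ∇E = (1, -5, -14) → (-3, -0.5, -4) − 0.02·(1, -5, -14) = (-3.02, -0.4, -3.72)
Step 2: at (-3.02, -0.4, -3.72), ∇E = (0.4, -4, -12.28) → (-3.02, -0.4, -3.72) − 0.02·(0.4, -4, -12.28) = (-3.028, -0.32, -3.4744)
Step 3: at (-3.028, -0.32, -3.4744), ∇E = (-0.1072, -3.2, -10.7904) → (-3.028, -0.32, -3.4744) − 0.02·(-0.1072, -3.2, -10.7904) = (-3.025856, -0.256, -3.258592)
w = -3.258592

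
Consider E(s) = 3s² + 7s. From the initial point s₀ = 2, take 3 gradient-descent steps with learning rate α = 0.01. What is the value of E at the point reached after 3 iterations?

16.670249246768

E′(s) = 6s + 7
s₁ = 2 − 0.01·19 = 1.81
s₂ = 1.81 − 0.01·17.86 = 1.6314
s₃ = 1.6314 − 0.01·16.7884 = 1.463516
E(1.463516) = 16.670249246768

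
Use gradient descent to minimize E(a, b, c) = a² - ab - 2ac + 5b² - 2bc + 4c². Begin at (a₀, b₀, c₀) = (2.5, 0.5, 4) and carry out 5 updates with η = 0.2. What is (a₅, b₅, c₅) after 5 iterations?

∇E = (2a - b - 2c, -a + 10b - 2c, -2a - 2b + 8c)
(a₁, b₁, c₁) = (2.5, 0.5, 4) − 0.2·(-3.5, -5.5, 26) = (3.2, 1.6, -1.2)
(a₂, b₂, c₂) = (3.2, 1.6, -1.2) − 0.2·(7.2, 15.2, -19.2) = (1.76, -1.44, 2.64)
(a₃, b₃, c₃) = (1.76, -1.44, 2.64) − 0.2·(-0.32, -21.44, 20.48) = (1.824, 2.848, -1.456)
(a₄, b₄, c₄) = (1.824, 2.848, -1.456) − 0.2·(3.712, 29.568, -20.992) = (1.0816, -3.0656, 2.7424)
(a₅, b₅, c₅) = (1.0816, -3.0656, 2.7424) − 0.2·(-0.256, -37.2224, 25.9072) = (1.1328, 4.37888, -2.43904)

(1.1328, 4.37888, -2.43904)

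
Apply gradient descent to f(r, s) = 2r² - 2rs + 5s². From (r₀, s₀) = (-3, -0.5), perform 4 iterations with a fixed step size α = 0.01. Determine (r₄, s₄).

∇f = (4r - 2s, -2r + 10s)
(r₁, s₁) = (-3, -0.5) − 0.01·(-11, 1) = (-2.89, -0.51)
(r₂, s₂) = (-2.89, -0.51) − 0.01·(-10.54, 0.68) = (-2.7846, -0.5168)
(r₃, s₃) = (-2.7846, -0.5168) − 0.01·(-10.1048, 0.4012) = (-2.683552, -0.520812)
(r₄, s₄) = (-2.683552, -0.520812) − 0.01·(-9.692584, 0.158984) = (-2.58662616, -0.52240184)

(-2.58662616, -0.52240184)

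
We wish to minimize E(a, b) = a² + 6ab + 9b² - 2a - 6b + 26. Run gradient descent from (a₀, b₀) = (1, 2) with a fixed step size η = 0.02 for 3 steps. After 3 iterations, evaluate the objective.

26.679616

∇E = (2a + 6b - 2, 6a + 18b - 6)
(a₁, b₁) = (1, 2) − 0.02·(12, 36) = (0.76, 1.28)
(a₂, b₂) = (0.76, 1.28) − 0.02·(7.2, 21.6) = (0.616, 0.848)
(a₃, b₃) = (0.616, 0.848) − 0.02·(4.32, 12.96) = (0.5296, 0.5888)
E(0.5296, 0.5888) = 26.679616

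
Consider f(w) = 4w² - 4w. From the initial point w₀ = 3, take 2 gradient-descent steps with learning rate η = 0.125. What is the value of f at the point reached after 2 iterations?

-1

f′(w) = 8w - 4
Step 1: f′(3) = 20; w₁ = 3 − 0.125·20 = 0.5
Step 2: f′(0.5) = 0; w₂ = 0.5 − 0.125·0 = 0.5
f(0.5) = -1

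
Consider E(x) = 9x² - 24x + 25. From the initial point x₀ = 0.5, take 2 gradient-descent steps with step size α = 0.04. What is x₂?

E′(x) = 18x - 24
Step 1: E′(0.5) = -15; x₁ = 0.5 − 0.04·(-15) = 1.1
Step 2: E′(1.1) = -4.2; x₂ = 1.1 − 0.04·(-4.2) = 1.268

1.268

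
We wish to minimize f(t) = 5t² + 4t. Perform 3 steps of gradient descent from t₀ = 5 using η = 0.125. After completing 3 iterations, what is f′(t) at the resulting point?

-0.84375

f′(t) = 10t + 4
t₁ = 5 − 0.125·54 = -1.75
t₂ = -1.75 − 0.125·(-13.5) = -0.0625
t₃ = -0.0625 − 0.125·3.375 = -0.484375
f′(t) at (-0.484375) = -0.84375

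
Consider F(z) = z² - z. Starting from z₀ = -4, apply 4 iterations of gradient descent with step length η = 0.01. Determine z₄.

F′(z) = 2z - 1
z₁ = -4 − 0.01·(-9) = -3.91
z₂ = -3.91 − 0.01·(-8.82) = -3.8218
z₃ = -3.8218 − 0.01·(-8.6436) = -3.735364
z₄ = -3.735364 − 0.01·(-8.470728) = -3.65065672

-3.65065672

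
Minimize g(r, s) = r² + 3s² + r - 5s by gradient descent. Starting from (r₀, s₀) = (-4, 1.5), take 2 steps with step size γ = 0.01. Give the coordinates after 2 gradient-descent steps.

∇g = (2r + 1, 6s - 5)
Step 1: at (-4, 1.5), ∇g = (-7, 4) → (-4, 1.5) − 0.01·(-7, 4) = (-3.93, 1.46)
Step 2: at (-3.93, 1.46), ∇g = (-6.86, 3.76) → (-3.93, 1.46) − 0.01·(-6.86, 3.76) = (-3.8614, 1.4224)

(-3.8614, 1.4224)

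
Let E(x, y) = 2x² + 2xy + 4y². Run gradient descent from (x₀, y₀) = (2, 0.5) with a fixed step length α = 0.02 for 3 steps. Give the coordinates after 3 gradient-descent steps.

(1.519424, 0.11232)

∇E = (4x + 2y, 2x + 8y)
(x₁, y₁) = (2, 0.5) − 0.02·(9, 8) = (1.82, 0.34)
(x₂, y₂) = (1.82, 0.34) − 0.02·(7.96, 6.36) = (1.6608, 0.2128)
(x₃, y₃) = (1.6608, 0.2128) − 0.02·(7.0688, 5.024) = (1.519424, 0.11232)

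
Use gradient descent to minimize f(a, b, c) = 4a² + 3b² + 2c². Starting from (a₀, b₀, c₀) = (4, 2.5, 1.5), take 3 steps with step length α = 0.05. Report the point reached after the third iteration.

∇f = (8a, 6b, 4c)
(a₁, b₁, c₁) = (4, 2.5, 1.5) − 0.05·(32, 15, 6) = (2.4, 1.75, 1.2)
(a₂, b₂, c₂) = (2.4, 1.75, 1.2) − 0.05·(19.2, 10.5, 4.8) = (1.44, 1.225, 0.96)
(a₃, b₃, c₃) = (1.44, 1.225, 0.96) − 0.05·(11.52, 7.35, 3.84) = (0.864, 0.8575, 0.768)

(0.864, 0.8575, 0.768)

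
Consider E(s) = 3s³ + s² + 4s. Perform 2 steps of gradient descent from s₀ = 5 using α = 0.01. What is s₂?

1.904711

E′(s) = 9s² + 2s + 4
Step 1: E′(5) = 239; s₁ = 5 − 0.01·239 = 2.61
Step 2: E′(2.61) = 70.5289; s₂ = 2.61 − 0.01·70.5289 = 1.904711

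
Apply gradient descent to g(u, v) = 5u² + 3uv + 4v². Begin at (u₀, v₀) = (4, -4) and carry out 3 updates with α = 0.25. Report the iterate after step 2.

(3.75, 1.25)

∇g = (10u + 3v, 3u + 8v)
Step 1: at (4, -4), ∇g = (28, -20) → (4, -4) − 0.25·(28, -20) = (-3, 1)
Step 2: at (-3, 1), ∇g = (-27, -1) → (-3, 1) − 0.25·(-27, -1) = (3.75, 1.25)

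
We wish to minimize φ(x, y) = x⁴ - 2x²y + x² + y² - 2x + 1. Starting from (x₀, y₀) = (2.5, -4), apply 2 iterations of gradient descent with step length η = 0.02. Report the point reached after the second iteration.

∇φ = (4x³ - 4xy + 2x - 2, -2x² + 2y)
Step 1: at (2.5, -4), ∇φ = (105.5, -20.5) → (2.5, -4) − 0.02·(105.5, -20.5) = (0.39, -3.59)
Step 2: at (0.39, -3.59), ∇φ = (4.617676, -7.4842) → (0.39, -3.59) − 0.02·(4.617676, -7.4842) = (0.29764648, -3.440316)

(0.29764648, -3.440316)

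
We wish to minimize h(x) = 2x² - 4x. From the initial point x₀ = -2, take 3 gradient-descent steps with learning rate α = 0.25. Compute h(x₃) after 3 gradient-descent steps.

-2

h′(x) = 4x - 4
Step 1: h′(-2) = -12; x₁ = -2 − 0.25·(-12) = 1
Step 2: h′(1) = 0; x₂ = 1 − 0.25·0 = 1
Step 3: h′(1) = 0; x₃ = 1 − 0.25·0 = 1
h(1) = -2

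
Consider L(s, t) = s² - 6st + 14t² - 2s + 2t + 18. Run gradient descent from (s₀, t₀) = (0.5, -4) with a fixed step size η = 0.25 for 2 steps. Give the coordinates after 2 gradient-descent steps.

(34.25, -153.875)

∇L = (2s - 6t - 2, -6s + 28t + 2)
(s₁, t₁) = (0.5, -4) − 0.25·(23, -113) = (-5.25, 24.25)
(s₂, t₂) = (-5.25, 24.25) − 0.25·(-158, 712.5) = (34.25, -153.875)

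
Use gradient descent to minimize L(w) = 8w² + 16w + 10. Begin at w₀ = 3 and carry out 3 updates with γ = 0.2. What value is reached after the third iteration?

-43.592

L′(w) = 16w + 16
w₁ = 3 − 0.2·64 = -9.8
w₂ = -9.8 − 0.2·(-140.8) = 18.36
w₃ = 18.36 − 0.2·309.76 = -43.592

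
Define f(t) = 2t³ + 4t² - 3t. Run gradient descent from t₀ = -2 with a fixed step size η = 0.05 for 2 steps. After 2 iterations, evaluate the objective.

-2.46917724609375

f′(t) = 6t² + 8t - 3
Step 1: f′(-2) = 5; t₁ = -2 − 0.05·5 = -2.25
Step 2: f′(-2.25) = 9.375; t₂ = -2.25 − 0.05·9.375 = -2.71875
f(-2.71875) = -2.46917724609375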